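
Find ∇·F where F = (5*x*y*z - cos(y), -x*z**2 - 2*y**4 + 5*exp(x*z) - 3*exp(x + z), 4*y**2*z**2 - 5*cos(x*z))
5*x*sin(x*z) - 8*y**3 + 8*y**2*z + 5*y*z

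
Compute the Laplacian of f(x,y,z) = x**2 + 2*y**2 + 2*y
6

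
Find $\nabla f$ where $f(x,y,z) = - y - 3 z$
(0, -1, -3)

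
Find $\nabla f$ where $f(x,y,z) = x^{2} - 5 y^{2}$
(2*x, -10*y, 0)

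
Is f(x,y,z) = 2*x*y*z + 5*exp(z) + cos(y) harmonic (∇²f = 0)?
No, ∇²f = 5*exp(z) - cos(y)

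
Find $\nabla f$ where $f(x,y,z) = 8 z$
(0, 0, 8)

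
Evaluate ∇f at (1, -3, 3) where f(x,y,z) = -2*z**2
(0, 0, -12)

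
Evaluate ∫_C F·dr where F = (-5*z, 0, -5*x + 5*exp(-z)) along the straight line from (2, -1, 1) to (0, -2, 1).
10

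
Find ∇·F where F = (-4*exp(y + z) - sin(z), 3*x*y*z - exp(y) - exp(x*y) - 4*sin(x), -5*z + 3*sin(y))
3*x*z - x*exp(x*y) - exp(y) - 5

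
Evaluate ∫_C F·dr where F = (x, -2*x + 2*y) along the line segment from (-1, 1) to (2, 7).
87/2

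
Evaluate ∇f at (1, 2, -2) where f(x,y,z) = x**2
(2, 0, 0)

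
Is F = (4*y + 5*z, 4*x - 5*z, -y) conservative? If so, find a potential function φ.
No, ∇×F = (4, 5, 0) ≠ 0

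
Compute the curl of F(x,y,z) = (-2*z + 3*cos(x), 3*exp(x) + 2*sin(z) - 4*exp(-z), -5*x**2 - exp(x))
(-2*cos(z) - 4*exp(-z), 10*x + exp(x) - 2, 3*exp(x))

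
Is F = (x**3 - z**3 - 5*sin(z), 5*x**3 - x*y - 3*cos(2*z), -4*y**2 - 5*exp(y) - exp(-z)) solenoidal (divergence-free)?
No, ∇·F = 3*x**2 - x + exp(-z)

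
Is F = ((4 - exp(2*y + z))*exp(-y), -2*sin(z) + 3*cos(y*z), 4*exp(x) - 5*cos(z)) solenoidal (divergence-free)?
No, ∇·F = -3*z*sin(y*z) + 5*sin(z)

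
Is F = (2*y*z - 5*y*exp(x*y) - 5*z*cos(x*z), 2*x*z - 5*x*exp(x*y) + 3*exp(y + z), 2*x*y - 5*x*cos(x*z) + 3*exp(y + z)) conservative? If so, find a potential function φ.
Yes, F is conservative. φ = 2*x*y*z - 5*exp(x*y) + 3*exp(y + z) - 5*sin(x*z)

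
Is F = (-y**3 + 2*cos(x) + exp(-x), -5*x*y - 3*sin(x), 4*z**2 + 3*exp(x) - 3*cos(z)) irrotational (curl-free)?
No, ∇×F = (0, -3*exp(x), 3*y**2 - 5*y - 3*cos(x))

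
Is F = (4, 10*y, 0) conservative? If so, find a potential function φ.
Yes, F is conservative. φ = 4*x + 5*y**2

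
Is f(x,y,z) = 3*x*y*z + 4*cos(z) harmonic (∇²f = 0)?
No, ∇²f = -4*cos(z)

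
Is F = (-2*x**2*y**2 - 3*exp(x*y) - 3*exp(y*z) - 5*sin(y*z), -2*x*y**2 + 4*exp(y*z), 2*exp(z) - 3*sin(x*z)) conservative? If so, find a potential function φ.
No, ∇×F = (-4*y*exp(y*z), -3*y*exp(y*z) - 5*y*cos(y*z) + 3*z*cos(x*z), 4*x**2*y + 3*x*exp(x*y) - 2*y**2 + 3*z*exp(y*z) + 5*z*cos(y*z)) ≠ 0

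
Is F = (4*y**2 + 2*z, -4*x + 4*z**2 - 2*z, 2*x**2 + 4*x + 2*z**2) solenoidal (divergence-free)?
No, ∇·F = 4*z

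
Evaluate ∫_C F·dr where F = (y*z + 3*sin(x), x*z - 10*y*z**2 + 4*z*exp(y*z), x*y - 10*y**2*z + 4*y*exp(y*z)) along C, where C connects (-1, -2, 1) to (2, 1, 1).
-4*exp(-2) - 3*cos(2) + 3*cos(1) + 4*E + 15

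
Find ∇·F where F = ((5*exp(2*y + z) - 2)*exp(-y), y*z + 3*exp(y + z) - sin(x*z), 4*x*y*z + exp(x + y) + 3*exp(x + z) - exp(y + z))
4*x*y + z + 3*exp(x + z) + 2*exp(y + z)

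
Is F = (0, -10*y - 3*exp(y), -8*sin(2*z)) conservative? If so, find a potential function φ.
Yes, F is conservative. φ = -5*y**2 - 3*exp(y) + 4*cos(2*z)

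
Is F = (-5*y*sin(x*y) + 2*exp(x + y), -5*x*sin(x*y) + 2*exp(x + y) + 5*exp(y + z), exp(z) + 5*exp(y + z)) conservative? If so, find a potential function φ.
Yes, F is conservative. φ = exp(z) + 2*exp(x + y) + 5*exp(y + z) + 5*cos(x*y)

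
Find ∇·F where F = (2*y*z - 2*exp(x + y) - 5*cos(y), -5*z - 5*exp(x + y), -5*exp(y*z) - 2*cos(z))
-5*y*exp(y*z) - 7*exp(x + y) + 2*sin(z)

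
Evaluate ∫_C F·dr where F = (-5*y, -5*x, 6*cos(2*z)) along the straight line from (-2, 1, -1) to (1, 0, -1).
-10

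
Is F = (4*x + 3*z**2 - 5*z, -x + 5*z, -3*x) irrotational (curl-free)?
No, ∇×F = (-5, 6*z - 2, -1)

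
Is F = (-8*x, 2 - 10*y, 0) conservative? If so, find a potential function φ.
Yes, F is conservative. φ = -4*x**2 - 5*y**2 + 2*y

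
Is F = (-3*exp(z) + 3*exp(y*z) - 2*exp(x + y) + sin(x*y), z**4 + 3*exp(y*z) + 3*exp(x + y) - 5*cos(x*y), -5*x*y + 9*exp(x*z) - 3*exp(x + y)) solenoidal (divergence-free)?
No, ∇·F = 9*x*exp(x*z) + 5*x*sin(x*y) + y*cos(x*y) + 3*z*exp(y*z) + exp(x + y)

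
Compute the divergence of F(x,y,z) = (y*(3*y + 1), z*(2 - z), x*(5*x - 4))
0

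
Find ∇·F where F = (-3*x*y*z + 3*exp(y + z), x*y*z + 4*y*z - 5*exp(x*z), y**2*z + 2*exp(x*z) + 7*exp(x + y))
x*z + 2*x*exp(x*z) + y**2 - 3*y*z + 4*z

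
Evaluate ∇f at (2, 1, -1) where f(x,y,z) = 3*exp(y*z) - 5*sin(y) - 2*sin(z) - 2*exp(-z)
(0, -5*cos(1) - 3*exp(-1), -sinh(1) - 2*cos(1) + 5*cosh(1))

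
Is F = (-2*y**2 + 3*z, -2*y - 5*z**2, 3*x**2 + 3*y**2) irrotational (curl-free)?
No, ∇×F = (6*y + 10*z, 3 - 6*x, 4*y)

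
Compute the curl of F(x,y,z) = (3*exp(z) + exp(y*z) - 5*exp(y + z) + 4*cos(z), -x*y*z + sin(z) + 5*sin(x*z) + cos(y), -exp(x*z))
(x*y - 5*x*cos(x*z) - cos(z), y*exp(y*z) + z*exp(x*z) + 3*exp(z) - 5*exp(y + z) - 4*sin(z), -y*z - z*exp(y*z) + 5*z*cos(x*z) + 5*exp(y + z))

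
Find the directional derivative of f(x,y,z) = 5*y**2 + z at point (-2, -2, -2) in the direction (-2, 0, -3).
-3*sqrt(13)/13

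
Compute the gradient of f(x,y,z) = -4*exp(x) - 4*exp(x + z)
(-4*exp(x) - 4*exp(x + z), 0, -4*exp(x + z))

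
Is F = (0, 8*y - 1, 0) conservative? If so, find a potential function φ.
Yes, F is conservative. φ = y*(4*y - 1)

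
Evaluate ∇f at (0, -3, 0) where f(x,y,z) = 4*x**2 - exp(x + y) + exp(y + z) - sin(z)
(-exp(-3), 0, -1 + exp(-3))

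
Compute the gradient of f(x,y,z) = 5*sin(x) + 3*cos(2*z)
(5*cos(x), 0, -6*sin(2*z))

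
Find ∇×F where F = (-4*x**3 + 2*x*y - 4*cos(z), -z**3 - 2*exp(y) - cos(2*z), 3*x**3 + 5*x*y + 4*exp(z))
(5*x + 3*z**2 - 2*sin(2*z), -9*x**2 - 5*y + 4*sin(z), -2*x)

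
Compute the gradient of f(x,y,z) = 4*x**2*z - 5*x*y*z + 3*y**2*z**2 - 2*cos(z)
(z*(8*x - 5*y), z*(-5*x + 6*y*z), 4*x**2 - 5*x*y + 6*y**2*z + 2*sin(z))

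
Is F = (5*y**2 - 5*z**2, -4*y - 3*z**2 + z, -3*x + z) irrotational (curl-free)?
No, ∇×F = (6*z - 1, 3 - 10*z, -10*y)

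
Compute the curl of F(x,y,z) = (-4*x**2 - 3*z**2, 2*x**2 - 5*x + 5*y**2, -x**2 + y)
(1, 2*x - 6*z, 4*x - 5)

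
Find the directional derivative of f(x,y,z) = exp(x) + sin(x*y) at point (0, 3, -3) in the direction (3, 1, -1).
12*sqrt(11)/11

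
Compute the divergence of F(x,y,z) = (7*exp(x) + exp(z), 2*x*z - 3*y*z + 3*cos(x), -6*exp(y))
-3*z + 7*exp(x)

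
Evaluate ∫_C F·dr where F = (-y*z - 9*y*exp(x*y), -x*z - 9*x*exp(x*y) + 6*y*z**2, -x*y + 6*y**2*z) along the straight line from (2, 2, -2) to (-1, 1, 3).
-26 - 9*exp(-1) + 9*exp(4)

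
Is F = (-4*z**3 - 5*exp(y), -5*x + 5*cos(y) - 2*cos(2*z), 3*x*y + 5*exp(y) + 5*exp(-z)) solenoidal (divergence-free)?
No, ∇·F = -5*sin(y) - 5*exp(-z)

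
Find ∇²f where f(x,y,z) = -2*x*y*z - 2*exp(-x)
-2*exp(-x)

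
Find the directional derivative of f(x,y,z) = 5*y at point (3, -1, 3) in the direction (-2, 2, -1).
10/3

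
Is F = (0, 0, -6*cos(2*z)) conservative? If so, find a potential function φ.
Yes, F is conservative. φ = -3*sin(2*z)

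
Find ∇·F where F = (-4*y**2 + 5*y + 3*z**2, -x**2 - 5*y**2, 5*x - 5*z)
-10*y - 5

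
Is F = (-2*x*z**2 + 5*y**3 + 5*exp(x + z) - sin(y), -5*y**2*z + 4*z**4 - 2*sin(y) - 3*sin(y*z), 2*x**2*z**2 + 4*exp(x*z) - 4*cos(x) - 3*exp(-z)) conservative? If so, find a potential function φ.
No, ∇×F = (5*y**2 + 3*y*cos(y*z) - 16*z**3, -4*x*z**2 - 4*x*z - 4*z*exp(x*z) + 5*exp(x + z) - 4*sin(x), -15*y**2 + cos(y)) ≠ 0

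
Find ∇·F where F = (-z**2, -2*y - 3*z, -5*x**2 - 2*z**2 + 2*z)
-4*z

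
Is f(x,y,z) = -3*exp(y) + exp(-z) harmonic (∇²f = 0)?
No, ∇²f = -3*exp(y) + exp(-z)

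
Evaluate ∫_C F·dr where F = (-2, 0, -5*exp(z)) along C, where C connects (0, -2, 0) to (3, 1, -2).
-1 - 5*exp(-2)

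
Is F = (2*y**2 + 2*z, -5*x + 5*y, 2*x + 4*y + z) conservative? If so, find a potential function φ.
No, ∇×F = (4, 0, -4*y - 5) ≠ 0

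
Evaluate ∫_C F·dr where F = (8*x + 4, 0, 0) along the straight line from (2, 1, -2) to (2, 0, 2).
0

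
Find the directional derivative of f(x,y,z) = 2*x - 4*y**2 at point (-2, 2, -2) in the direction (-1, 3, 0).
-5*sqrt(10)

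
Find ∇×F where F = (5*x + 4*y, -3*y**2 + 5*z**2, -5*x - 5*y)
(-10*z - 5, 5, -4)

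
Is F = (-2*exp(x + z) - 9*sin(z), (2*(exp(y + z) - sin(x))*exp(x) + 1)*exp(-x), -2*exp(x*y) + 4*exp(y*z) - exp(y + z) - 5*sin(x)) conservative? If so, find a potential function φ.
No, ∇×F = (-2*x*exp(x*y) + 4*z*exp(y*z) - 3*exp(y + z), 2*y*exp(x*y) - 2*exp(x + z) + 5*cos(x) - 9*cos(z), -2*cos(x) - exp(-x)) ≠ 0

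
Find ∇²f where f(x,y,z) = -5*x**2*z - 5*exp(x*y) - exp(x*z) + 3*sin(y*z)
-5*x**2*exp(x*y) - x**2*exp(x*z) - 5*y**2*exp(x*y) - 3*y**2*sin(y*z) - z**2*exp(x*z) - 3*z**2*sin(y*z) - 10*z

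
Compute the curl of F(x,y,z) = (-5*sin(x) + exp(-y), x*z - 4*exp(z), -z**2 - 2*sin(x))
(-x + 4*exp(z), 2*cos(x), z + exp(-y))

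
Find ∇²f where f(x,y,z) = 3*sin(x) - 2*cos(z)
-3*sin(x) + 2*cos(z)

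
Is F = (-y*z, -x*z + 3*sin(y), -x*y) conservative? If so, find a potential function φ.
Yes, F is conservative. φ = -x*y*z - 3*cos(y)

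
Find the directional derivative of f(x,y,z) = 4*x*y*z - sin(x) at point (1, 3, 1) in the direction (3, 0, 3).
sqrt(2)*(24 - cos(1))/2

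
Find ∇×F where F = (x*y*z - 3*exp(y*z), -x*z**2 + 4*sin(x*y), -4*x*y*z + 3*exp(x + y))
(-2*x*z + 3*exp(x + y), x*y + 4*y*z - 3*y*exp(y*z) - 3*exp(x + y), -x*z + 4*y*cos(x*y) - z**2 + 3*z*exp(y*z))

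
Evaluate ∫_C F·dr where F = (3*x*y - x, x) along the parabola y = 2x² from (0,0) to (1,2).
7/3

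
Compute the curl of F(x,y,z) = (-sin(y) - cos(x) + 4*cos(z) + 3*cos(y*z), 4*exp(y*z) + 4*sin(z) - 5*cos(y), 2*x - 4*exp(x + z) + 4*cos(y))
(-4*y*exp(y*z) - 4*sin(y) - 4*cos(z), -3*y*sin(y*z) + 4*exp(x + z) - 4*sin(z) - 2, 3*z*sin(y*z) + cos(y))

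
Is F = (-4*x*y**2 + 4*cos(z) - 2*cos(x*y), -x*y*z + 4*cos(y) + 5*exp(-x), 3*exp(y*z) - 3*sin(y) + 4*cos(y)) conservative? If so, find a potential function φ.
No, ∇×F = (x*y + 3*z*exp(y*z) - 4*sin(y) - 3*cos(y), -4*sin(z), 8*x*y - 2*x*sin(x*y) - y*z - 5*exp(-x)) ≠ 0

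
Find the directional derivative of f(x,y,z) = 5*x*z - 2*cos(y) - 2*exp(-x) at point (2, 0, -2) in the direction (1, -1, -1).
2*sqrt(3)*(1 - 10*exp(2))*exp(-2)/3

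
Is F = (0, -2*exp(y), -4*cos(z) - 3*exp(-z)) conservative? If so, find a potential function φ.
Yes, F is conservative. φ = -2*exp(y) - 4*sin(z) + 3*exp(-z)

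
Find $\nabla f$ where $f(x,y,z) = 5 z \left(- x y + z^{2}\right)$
(-5*y*z, -5*x*z, -5*x*y + 15*z**2)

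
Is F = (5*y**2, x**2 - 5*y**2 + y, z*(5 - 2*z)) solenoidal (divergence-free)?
No, ∇·F = -10*y - 4*z + 6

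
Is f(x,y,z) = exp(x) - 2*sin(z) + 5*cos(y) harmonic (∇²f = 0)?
No, ∇²f = exp(x) + 2*sin(z) - 5*cos(y)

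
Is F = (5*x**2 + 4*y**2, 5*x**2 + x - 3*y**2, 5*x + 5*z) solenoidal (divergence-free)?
No, ∇·F = 10*x - 6*y + 5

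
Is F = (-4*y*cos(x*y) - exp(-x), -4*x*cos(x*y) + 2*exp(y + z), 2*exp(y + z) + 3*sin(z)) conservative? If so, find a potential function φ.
Yes, F is conservative. φ = 2*exp(y + z) - 4*sin(x*y) - 3*cos(z) + exp(-x)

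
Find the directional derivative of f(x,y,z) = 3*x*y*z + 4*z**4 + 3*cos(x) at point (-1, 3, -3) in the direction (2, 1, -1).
sqrt(6)*(sin(1) + 66)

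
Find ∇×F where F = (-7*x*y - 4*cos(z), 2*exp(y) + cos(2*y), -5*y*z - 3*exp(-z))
(-5*z, 4*sin(z), 7*x)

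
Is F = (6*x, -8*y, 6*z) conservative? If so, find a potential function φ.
Yes, F is conservative. φ = 3*x**2 - 4*y**2 + 3*z**2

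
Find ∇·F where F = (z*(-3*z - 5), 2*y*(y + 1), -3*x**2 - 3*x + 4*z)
4*y + 6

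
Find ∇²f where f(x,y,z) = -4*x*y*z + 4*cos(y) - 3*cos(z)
-4*cos(y) + 3*cos(z)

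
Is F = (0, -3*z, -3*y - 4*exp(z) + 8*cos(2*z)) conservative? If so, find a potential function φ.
Yes, F is conservative. φ = -3*y*z - 4*exp(z) + 4*sin(2*z)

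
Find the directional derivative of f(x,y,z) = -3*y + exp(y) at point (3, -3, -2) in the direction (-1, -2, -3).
sqrt(14)*(-1 + 3*exp(3))*exp(-3)/7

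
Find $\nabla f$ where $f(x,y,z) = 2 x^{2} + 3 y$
(4*x, 3, 0)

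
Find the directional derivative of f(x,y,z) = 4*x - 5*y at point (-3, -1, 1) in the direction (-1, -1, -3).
sqrt(11)/11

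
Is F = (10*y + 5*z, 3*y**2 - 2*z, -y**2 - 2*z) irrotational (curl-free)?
No, ∇×F = (2 - 2*y, 5, -10)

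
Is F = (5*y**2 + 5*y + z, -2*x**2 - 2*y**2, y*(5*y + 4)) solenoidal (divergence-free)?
No, ∇·F = -4*y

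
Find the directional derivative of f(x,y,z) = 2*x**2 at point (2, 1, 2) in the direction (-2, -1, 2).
-16/3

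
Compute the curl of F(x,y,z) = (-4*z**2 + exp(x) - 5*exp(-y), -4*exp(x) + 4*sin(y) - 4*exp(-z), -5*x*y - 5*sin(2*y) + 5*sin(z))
(-5*x - 10*cos(2*y) - 4*exp(-z), 5*y - 8*z, -4*exp(x) - 5*exp(-y))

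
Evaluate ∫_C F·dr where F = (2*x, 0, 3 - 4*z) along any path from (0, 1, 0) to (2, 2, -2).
-10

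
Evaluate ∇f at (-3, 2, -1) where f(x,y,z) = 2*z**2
(0, 0, -4)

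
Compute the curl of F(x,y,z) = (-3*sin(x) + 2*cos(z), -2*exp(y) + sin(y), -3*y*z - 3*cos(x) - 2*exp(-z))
(-3*z, -3*sin(x) - 2*sin(z), 0)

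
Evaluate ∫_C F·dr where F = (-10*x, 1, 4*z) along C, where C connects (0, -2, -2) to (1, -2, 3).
5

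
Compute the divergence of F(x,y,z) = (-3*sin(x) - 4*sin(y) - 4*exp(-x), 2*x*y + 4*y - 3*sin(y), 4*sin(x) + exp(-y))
2*x - 3*cos(x) - 3*cos(y) + 4 + 4*exp(-x)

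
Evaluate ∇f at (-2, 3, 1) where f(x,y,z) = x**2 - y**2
(-4, -6, 0)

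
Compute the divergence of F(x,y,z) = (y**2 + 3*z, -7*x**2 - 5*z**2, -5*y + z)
1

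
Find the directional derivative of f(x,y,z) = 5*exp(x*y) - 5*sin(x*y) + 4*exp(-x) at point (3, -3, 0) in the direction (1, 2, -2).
-4*exp(-3)/3 + 5*exp(-9) - 5*cos(9)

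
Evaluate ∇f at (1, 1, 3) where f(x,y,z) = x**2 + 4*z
(2, 0, 4)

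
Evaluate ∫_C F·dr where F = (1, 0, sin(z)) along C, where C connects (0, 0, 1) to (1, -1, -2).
-cos(2) + cos(1) + 1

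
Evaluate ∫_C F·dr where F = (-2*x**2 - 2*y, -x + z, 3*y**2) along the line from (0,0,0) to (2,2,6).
56/3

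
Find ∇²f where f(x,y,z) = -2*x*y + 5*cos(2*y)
-20*cos(2*y)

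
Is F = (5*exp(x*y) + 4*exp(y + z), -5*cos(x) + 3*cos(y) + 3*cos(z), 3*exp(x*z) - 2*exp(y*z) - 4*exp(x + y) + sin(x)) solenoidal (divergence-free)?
No, ∇·F = 3*x*exp(x*z) + 5*y*exp(x*y) - 2*y*exp(y*z) - 3*sin(y)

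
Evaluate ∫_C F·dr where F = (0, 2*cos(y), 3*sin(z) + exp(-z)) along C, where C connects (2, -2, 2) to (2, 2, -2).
-exp(2) + exp(-2) + 4*sin(2)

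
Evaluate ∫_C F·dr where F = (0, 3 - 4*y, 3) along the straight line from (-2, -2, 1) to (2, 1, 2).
18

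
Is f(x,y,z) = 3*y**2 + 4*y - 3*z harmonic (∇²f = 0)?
No, ∇²f = 6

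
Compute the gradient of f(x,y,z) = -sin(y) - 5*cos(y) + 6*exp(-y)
(0, 5*sin(y) - cos(y) - 6*exp(-y), 0)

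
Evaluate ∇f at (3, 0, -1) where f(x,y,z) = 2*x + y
(2, 1, 0)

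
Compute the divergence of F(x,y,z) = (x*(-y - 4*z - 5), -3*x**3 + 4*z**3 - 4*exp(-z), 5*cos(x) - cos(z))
-y - 4*z + sin(z) - 5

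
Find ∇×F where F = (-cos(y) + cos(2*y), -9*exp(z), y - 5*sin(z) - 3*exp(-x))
(9*exp(z) + 1, -3*exp(-x), (4*cos(y) - 1)*sin(y))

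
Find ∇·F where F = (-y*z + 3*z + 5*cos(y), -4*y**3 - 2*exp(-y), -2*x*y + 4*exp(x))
-12*y**2 + 2*exp(-y)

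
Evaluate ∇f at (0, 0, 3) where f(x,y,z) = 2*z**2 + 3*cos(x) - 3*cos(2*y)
(0, 0, 12)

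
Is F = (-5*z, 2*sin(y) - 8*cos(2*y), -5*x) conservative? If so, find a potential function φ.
Yes, F is conservative. φ = -5*x*z - 4*sin(2*y) - 2*cos(y)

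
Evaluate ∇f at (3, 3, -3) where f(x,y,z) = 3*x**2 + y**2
(18, 6, 0)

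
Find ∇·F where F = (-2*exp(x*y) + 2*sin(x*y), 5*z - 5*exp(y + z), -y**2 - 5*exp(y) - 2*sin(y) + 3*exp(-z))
-2*y*exp(x*y) + 2*y*cos(x*y) - 5*exp(y + z) - 3*exp(-z)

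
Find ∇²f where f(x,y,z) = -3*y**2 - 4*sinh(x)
-4*sinh(x) - 6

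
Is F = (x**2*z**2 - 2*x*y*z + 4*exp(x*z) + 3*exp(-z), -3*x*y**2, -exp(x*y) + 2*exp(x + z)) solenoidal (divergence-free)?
No, ∇·F = -6*x*y + 2*x*z**2 - 2*y*z + 4*z*exp(x*z) + 2*exp(x + z)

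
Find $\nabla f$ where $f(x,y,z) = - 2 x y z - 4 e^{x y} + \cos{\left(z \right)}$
(2*y*(-z - 2*exp(x*y)), 2*x*(-z - 2*exp(x*y)), -2*x*y - sin(z))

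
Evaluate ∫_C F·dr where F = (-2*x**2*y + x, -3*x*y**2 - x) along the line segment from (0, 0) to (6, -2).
276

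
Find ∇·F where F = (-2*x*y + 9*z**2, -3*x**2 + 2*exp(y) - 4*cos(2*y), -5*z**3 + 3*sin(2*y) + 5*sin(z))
-2*y - 15*z**2 + 2*exp(y) + 8*sin(2*y) + 5*cos(z)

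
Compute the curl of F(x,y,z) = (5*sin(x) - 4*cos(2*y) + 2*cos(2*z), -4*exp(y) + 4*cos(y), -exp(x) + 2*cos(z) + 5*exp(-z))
(0, exp(x) - 4*sin(2*z), -8*sin(2*y))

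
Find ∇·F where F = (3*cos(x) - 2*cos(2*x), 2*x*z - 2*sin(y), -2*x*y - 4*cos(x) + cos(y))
-3*sin(x) + 4*sin(2*x) - 2*cos(y)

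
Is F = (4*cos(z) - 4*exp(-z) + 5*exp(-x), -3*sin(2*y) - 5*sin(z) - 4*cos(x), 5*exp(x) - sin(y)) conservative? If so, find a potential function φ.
No, ∇×F = (-cos(y) + 5*cos(z), -5*exp(x) - 4*sin(z) + 4*exp(-z), 4*sin(x)) ≠ 0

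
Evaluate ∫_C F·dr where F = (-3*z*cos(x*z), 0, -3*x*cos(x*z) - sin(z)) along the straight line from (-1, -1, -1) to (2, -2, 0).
-cos(1) + 1 + 3*sin(1)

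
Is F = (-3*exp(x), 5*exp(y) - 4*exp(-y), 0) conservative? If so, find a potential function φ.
Yes, F is conservative. φ = -3*exp(x) + 5*exp(y) + 4*exp(-y)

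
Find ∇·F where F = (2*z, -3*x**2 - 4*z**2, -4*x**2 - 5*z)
-5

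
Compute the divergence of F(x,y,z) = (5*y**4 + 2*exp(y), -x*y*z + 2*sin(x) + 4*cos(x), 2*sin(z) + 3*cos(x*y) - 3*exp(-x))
-x*z + 2*cos(z)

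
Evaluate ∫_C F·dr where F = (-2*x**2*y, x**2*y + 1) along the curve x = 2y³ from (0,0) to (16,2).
-23926/5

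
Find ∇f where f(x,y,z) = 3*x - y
(3, -1, 0)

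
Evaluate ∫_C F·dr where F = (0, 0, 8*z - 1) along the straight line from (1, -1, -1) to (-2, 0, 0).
-5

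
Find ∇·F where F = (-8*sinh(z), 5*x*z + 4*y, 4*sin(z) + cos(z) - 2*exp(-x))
-sin(z) + 4*cos(z) + 4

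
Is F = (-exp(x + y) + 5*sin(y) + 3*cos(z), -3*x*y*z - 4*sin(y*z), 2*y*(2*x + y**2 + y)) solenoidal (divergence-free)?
No, ∇·F = -3*x*z - 4*z*cos(y*z) - exp(x + y)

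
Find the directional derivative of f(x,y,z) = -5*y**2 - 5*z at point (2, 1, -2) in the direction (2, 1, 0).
-2*sqrt(5)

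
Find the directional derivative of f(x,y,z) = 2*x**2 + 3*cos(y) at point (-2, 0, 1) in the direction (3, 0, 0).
-8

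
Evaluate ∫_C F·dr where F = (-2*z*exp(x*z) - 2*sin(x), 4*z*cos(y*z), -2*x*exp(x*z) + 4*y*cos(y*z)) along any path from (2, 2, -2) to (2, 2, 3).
-2*exp(6) + 4*sin(4) + 4*sin(6) + 2*exp(-4)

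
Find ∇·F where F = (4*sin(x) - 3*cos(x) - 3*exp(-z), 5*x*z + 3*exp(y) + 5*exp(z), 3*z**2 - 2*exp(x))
6*z + 3*exp(y) + 3*sin(x) + 4*cos(x)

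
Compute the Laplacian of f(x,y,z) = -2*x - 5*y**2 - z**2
-12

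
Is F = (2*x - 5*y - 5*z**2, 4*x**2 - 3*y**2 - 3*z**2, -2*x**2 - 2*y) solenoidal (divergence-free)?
No, ∇·F = 2 - 6*y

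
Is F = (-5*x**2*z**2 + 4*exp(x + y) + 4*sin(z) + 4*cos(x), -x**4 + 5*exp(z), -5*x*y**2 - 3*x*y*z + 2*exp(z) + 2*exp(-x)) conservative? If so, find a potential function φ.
No, ∇×F = (-10*x*y - 3*x*z - 5*exp(z), -10*x**2*z + 5*y**2 + 3*y*z + 4*cos(z) + 2*exp(-x), -4*x**3 - 4*exp(x + y)) ≠ 0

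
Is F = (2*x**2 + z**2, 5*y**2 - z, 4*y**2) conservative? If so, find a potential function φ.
No, ∇×F = (8*y + 1, 2*z, 0) ≠ 0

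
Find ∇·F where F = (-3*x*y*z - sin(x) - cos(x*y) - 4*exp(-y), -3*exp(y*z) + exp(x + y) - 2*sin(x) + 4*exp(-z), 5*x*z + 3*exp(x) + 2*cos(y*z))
5*x - 3*y*z + y*sin(x*y) - 2*y*sin(y*z) - 3*z*exp(y*z) + exp(x + y) - cos(x)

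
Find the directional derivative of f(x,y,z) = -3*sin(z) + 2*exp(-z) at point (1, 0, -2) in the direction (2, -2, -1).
cos(2) + 2*exp(2)/3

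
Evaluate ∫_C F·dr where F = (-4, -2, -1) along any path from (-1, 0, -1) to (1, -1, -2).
-5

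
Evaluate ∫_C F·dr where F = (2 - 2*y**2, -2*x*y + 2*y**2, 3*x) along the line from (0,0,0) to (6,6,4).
-96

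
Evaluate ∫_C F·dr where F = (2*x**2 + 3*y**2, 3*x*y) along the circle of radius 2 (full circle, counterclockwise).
0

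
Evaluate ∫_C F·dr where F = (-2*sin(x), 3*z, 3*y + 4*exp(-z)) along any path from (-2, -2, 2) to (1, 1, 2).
-2*cos(2) + 2*cos(1) + 18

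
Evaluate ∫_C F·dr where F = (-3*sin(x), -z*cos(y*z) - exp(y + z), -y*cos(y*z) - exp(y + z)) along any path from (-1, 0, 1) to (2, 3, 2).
-exp(5) - 3*cos(1) + 3*cos(2) - sin(6) + E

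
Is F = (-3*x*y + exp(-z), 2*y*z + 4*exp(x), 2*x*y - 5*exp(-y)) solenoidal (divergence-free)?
No, ∇·F = -3*y + 2*z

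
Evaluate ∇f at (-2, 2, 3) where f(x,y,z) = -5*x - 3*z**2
(-5, 0, -18)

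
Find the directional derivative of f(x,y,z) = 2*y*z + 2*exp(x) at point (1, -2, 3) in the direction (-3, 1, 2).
sqrt(14)*(-3*E - 1)/7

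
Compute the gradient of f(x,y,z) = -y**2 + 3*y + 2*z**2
(0, 3 - 2*y, 4*z)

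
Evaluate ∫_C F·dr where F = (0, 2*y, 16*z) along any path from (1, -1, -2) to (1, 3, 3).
48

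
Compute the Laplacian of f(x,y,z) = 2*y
0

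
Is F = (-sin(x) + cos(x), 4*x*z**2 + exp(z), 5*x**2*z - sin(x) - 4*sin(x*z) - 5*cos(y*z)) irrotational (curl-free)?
No, ∇×F = (-8*x*z + 5*z*sin(y*z) - exp(z), -10*x*z + 4*z*cos(x*z) + cos(x), 4*z**2)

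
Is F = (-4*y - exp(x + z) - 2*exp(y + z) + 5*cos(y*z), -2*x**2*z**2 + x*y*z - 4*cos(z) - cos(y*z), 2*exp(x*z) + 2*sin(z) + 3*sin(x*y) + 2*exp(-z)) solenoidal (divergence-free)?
No, ∇·F = x*z + 2*x*exp(x*z) + z*sin(y*z) - exp(x + z) + 2*cos(z) - 2*exp(-z)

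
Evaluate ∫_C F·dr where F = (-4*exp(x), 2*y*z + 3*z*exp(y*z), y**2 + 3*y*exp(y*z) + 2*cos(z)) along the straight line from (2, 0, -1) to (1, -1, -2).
-4*E - 5 - 2*sin(2) + 2*sin(1) + 7*exp(2)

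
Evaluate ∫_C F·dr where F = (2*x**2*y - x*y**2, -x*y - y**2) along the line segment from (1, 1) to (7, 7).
372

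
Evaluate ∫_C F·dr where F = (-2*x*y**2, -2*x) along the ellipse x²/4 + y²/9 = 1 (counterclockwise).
-12*pi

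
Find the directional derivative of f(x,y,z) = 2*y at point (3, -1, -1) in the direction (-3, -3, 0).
-sqrt(2)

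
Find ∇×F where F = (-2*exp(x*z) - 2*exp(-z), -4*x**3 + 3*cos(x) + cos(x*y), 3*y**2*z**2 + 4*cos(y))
(6*y*z**2 - 4*sin(y), -2*x*exp(x*z) + 2*exp(-z), -12*x**2 - y*sin(x*y) - 3*sin(x))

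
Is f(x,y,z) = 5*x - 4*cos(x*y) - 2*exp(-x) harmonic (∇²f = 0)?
No, ∇²f = 4*x**2*cos(x*y) + 4*y**2*cos(x*y) - 2*exp(-x)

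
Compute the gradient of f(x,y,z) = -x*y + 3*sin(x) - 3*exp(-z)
(-y + 3*cos(x), -x, 3*exp(-z))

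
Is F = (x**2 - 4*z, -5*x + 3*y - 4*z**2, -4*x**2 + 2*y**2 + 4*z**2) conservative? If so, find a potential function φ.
No, ∇×F = (4*y + 8*z, 8*x - 4, -5) ≠ 0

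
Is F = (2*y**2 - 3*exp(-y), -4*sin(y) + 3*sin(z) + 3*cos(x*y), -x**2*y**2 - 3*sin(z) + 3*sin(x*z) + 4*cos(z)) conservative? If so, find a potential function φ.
No, ∇×F = (-2*x**2*y - 3*cos(z), 2*x*y**2 - 3*z*cos(x*z), -3*y*sin(x*y) - 4*y - 3*exp(-y)) ≠ 0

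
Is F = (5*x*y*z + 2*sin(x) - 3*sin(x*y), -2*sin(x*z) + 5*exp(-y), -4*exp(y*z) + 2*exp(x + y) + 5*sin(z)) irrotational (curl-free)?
No, ∇×F = (2*x*cos(x*z) - 4*z*exp(y*z) + 2*exp(x + y), 5*x*y - 2*exp(x + y), -5*x*z + 3*x*cos(x*y) - 2*z*cos(x*z))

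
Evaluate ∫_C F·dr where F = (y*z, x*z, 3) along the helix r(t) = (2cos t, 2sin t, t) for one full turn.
6*pi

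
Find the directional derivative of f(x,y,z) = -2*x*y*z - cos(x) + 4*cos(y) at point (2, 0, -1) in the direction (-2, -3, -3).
-sqrt(22)*(sin(2) + 6)/11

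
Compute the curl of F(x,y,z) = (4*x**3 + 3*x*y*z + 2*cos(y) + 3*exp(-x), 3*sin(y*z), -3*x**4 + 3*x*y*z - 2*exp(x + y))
(3*x*z - 3*y*cos(y*z) - 2*exp(x + y), 12*x**3 + 3*x*y - 3*y*z + 2*exp(x + y), -3*x*z + 2*sin(y))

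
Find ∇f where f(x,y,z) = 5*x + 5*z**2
(5, 0, 10*z)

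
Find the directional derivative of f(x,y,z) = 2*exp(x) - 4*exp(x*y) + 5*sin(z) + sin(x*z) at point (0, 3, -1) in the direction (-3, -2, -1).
sqrt(14)*(33 - 5*cos(1))/14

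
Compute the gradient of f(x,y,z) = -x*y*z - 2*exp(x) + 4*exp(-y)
(-y*z - 2*exp(x), -x*z - 4*exp(-y), -x*y)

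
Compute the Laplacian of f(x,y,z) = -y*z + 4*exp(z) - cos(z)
4*exp(z) + cos(z)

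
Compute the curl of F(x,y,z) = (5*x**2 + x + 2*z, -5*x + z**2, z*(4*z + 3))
(-2*z, 2, -5)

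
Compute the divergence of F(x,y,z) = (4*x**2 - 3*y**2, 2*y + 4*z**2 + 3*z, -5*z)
8*x - 3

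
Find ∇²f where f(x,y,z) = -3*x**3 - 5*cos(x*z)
5*x**2*cos(x*z) - 18*x + 5*z**2*cos(x*z)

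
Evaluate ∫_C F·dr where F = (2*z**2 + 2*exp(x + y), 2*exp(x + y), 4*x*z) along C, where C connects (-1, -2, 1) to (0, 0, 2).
4 - 2*exp(-3)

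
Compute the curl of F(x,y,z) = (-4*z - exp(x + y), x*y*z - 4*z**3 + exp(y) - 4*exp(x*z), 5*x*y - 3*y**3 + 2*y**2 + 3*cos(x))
(-x*y + 4*x*exp(x*z) + 5*x - 9*y**2 + 4*y + 12*z**2, -5*y + 3*sin(x) - 4, y*z - 4*z*exp(x*z) + exp(x + y))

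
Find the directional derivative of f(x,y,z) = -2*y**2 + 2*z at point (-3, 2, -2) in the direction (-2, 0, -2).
-sqrt(2)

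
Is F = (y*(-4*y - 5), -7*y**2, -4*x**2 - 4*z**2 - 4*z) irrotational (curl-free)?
No, ∇×F = (0, 8*x, 8*y + 5)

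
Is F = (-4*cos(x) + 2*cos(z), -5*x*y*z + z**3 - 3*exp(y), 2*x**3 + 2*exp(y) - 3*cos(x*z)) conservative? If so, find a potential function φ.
No, ∇×F = (5*x*y - 3*z**2 + 2*exp(y), -6*x**2 - 3*z*sin(x*z) - 2*sin(z), -5*y*z) ≠ 0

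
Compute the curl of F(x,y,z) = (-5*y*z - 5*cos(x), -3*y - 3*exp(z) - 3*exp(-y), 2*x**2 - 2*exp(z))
(3*exp(z), -4*x - 5*y, 5*z)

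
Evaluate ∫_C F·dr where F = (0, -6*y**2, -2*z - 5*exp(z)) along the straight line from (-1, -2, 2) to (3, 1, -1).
-15 - 5*exp(-1) + 5*exp(2)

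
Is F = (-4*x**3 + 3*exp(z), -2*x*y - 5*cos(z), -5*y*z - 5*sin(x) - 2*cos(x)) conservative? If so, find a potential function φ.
No, ∇×F = (-5*z - 5*sin(z), 3*exp(z) - 2*sin(x) + 5*cos(x), -2*y) ≠ 0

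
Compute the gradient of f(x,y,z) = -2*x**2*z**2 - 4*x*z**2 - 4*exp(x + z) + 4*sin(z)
(-4*x*z**2 - 4*z**2 - 4*exp(x + z), 0, -4*x**2*z - 8*x*z - 4*exp(x + z) + 4*cos(z))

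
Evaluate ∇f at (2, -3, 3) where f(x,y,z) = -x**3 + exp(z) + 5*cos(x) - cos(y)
(-12 - 5*sin(2), -sin(3), exp(3))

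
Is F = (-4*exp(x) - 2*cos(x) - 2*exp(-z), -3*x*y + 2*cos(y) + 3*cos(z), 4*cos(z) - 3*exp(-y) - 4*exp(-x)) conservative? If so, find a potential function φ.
No, ∇×F = (3*sin(z) + 3*exp(-y), 2*exp(-z) - 4*exp(-x), -3*y) ≠ 0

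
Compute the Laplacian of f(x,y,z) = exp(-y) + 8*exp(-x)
exp(-y) + 8*exp(-x)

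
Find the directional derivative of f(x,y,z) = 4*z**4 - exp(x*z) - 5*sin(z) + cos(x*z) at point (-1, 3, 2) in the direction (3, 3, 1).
sqrt(19)*(-5 - 5*sqrt(2)*exp(2)*cos(pi/4 + 2) + 128*exp(2))*exp(-2)/19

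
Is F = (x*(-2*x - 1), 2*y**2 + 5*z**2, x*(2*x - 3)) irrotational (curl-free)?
No, ∇×F = (-10*z, 3 - 4*x, 0)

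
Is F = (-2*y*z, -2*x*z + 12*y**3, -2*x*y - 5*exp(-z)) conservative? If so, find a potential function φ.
Yes, F is conservative. φ = -2*x*y*z + 3*y**4 + 5*exp(-z)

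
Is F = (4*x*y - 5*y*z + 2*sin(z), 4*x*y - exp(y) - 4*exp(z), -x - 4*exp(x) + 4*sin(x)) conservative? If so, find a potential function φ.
No, ∇×F = (4*exp(z), -5*y + 4*exp(x) - 4*cos(x) + 2*cos(z) + 1, -4*x + 4*y + 5*z) ≠ 0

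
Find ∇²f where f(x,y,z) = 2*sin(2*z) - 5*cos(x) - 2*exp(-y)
-8*sin(2*z) + 5*cos(x) - 2*exp(-y)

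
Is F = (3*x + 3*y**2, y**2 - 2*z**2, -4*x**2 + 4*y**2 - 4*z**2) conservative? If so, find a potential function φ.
No, ∇×F = (8*y + 4*z, 8*x, -6*y) ≠ 0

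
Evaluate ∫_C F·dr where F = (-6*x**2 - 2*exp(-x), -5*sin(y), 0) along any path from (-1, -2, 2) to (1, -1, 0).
-4*sinh(1) - 4 - 5*cos(2) + 5*cos(1)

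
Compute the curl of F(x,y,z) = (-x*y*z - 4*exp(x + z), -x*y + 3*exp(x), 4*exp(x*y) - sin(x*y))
(x*(4*exp(x*y) - cos(x*y)), -x*y - 4*y*exp(x*y) + y*cos(x*y) - 4*exp(x + z), x*z - y + 3*exp(x))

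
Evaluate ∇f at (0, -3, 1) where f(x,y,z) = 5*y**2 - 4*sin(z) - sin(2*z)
(0, -30, -4*cos(1) - 2*cos(2))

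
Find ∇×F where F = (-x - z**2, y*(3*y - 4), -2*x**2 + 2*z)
(0, 4*x - 2*z, 0)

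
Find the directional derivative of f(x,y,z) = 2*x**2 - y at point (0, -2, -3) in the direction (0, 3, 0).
-1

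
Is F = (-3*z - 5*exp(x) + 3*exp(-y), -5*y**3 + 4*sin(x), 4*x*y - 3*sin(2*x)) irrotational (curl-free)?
No, ∇×F = (4*x, -4*y + 6*cos(2*x) - 3, 4*cos(x) + 3*exp(-y))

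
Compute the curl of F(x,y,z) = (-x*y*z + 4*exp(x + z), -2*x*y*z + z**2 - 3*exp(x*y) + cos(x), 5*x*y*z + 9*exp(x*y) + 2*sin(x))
(2*x*y + 5*x*z + 9*x*exp(x*y) - 2*z, -x*y - 5*y*z - 9*y*exp(x*y) + 4*exp(x + z) - 2*cos(x), x*z - 2*y*z - 3*y*exp(x*y) - sin(x))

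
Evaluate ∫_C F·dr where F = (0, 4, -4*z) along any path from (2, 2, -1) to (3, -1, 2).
-18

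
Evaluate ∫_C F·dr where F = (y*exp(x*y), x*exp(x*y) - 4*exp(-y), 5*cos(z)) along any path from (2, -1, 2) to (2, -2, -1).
-4*E - 5*sin(2) - 5*sin(1) - exp(-2) + exp(-4) + 4*exp(2)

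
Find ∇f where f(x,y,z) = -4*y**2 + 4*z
(0, -8*y, 4)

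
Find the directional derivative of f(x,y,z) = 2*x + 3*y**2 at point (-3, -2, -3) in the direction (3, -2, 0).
30*sqrt(13)/13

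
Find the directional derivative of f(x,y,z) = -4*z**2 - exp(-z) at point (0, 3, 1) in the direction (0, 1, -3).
3*sqrt(10)*(-1 + 8*E)*exp(-1)/10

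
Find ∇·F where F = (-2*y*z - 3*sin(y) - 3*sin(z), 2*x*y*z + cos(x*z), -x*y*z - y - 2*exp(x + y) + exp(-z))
-x*y + 2*x*z - exp(-z)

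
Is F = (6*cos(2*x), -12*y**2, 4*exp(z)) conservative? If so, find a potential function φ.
Yes, F is conservative. φ = -4*y**3 + 4*exp(z) + 3*sin(2*x)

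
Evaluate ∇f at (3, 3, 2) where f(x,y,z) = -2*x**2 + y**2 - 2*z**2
(-12, 6, -8)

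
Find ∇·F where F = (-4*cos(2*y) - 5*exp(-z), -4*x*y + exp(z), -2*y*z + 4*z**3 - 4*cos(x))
-4*x - 2*y + 12*z**2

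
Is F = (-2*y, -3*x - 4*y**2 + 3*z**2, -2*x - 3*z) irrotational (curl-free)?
No, ∇×F = (-6*z, 2, -1)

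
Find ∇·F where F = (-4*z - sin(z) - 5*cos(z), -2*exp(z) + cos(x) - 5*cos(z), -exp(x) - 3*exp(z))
-3*exp(z)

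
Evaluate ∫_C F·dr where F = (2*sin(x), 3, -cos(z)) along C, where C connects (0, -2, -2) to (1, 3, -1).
-2*cos(1) - sin(2) + sin(1) + 17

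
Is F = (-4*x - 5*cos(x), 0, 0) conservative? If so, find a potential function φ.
Yes, F is conservative. φ = -2*x**2 - 5*sin(x)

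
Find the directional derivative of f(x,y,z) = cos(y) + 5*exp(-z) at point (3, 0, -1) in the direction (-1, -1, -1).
5*sqrt(3)*E/3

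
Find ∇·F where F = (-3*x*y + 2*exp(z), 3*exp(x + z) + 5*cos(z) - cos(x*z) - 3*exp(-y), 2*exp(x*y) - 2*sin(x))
-3*y + 3*exp(-y)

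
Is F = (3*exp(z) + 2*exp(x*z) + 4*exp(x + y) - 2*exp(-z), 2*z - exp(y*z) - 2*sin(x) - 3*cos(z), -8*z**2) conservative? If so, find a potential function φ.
No, ∇×F = (y*exp(y*z) - 3*sin(z) - 2, 2*x*exp(x*z) + 3*exp(z) + 2*exp(-z), -4*exp(x + y) - 2*cos(x)) ≠ 0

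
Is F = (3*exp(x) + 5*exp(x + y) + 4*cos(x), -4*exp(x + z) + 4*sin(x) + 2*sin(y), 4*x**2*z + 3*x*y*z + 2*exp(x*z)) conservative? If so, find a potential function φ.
No, ∇×F = (3*x*z + 4*exp(x + z), z*(-8*x - 3*y - 2*exp(x*z)), -5*exp(x + y) - 4*exp(x + z) + 4*cos(x)) ≠ 0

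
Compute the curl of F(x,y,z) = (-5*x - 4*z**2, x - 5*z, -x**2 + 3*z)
(5, 2*x - 8*z, 1)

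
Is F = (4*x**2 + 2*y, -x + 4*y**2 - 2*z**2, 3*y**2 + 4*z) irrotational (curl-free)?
No, ∇×F = (6*y + 4*z, 0, -3)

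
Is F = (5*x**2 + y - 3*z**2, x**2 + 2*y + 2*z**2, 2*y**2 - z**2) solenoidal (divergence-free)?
No, ∇·F = 10*x - 2*z + 2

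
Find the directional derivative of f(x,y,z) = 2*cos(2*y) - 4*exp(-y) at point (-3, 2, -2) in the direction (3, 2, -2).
8*sqrt(17)*(1 - exp(2)*sin(4))*exp(-2)/17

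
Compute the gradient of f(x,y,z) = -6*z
(0, 0, -6)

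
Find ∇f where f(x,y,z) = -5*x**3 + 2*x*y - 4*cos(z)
(-15*x**2 + 2*y, 2*x, 4*sin(z))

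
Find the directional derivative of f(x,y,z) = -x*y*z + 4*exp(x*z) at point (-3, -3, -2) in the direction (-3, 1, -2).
3*sqrt(14)*(5 + 8*exp(6))/7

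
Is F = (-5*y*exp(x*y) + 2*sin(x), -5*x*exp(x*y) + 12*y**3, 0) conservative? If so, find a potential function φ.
Yes, F is conservative. φ = 3*y**4 - 5*exp(x*y) - 2*cos(x)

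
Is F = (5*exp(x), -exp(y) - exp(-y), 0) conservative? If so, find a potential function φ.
Yes, F is conservative. φ = 5*exp(x) - exp(y) + exp(-y)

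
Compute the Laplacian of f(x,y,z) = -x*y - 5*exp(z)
-5*exp(z)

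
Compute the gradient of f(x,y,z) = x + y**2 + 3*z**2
(1, 2*y, 6*z)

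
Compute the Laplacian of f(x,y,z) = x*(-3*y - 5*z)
0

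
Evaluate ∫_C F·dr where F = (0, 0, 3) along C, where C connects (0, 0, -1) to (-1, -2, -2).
-3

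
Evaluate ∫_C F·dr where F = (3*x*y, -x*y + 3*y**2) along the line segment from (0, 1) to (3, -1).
-15/2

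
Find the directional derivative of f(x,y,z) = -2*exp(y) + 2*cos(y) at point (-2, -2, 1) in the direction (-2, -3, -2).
6*sqrt(17)*(-exp(2)*sin(2) + 1)*exp(-2)/17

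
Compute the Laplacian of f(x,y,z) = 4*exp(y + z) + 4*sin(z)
8*exp(y + z) - 4*sin(z)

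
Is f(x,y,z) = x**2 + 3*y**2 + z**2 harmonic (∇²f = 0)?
No, ∇²f = 10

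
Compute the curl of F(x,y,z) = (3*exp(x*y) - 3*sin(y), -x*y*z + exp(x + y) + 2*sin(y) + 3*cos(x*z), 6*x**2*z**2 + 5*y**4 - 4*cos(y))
(x*y + 3*x*sin(x*z) + 20*y**3 + 4*sin(y), -12*x*z**2, -3*x*exp(x*y) - y*z - 3*z*sin(x*z) + exp(x + y) + 3*cos(y))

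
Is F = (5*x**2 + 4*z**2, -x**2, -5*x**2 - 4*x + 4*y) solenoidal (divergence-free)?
No, ∇·F = 10*x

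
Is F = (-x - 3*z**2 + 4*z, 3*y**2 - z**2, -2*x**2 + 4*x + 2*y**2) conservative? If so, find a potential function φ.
No, ∇×F = (4*y + 2*z, 4*x - 6*z, 0) ≠ 0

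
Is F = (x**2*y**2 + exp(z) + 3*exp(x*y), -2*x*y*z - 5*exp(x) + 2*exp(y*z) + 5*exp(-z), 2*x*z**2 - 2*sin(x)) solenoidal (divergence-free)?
No, ∇·F = 2*x*y**2 + 2*x*z + 3*y*exp(x*y) + 2*z*exp(y*z)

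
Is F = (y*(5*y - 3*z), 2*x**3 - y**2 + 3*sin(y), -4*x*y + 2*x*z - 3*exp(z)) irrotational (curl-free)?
No, ∇×F = (-4*x, y - 2*z, 6*x**2 - 10*y + 3*z)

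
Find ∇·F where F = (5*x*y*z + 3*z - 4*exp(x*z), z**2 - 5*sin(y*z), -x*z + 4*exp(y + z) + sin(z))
-x + 5*y*z - 4*z*exp(x*z) - 5*z*cos(y*z) + 4*exp(y + z) + cos(z)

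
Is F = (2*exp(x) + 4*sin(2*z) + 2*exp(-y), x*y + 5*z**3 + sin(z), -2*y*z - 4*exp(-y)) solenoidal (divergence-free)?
No, ∇·F = x - 2*y + 2*exp(x)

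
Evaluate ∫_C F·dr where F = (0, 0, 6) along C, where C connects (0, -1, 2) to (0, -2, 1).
-6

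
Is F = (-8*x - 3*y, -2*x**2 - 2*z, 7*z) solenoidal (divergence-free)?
No, ∇·F = -1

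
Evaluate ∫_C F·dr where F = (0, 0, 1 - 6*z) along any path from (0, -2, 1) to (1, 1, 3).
-22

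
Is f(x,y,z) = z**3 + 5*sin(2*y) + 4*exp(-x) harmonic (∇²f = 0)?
No, ∇²f = 6*z - 20*sin(2*y) + 4*exp(-x)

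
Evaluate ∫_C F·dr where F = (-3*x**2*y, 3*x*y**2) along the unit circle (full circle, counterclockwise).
3*pi/2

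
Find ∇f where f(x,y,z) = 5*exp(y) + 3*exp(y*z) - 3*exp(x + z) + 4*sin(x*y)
(4*y*cos(x*y) - 3*exp(x + z), 4*x*cos(x*y) + 3*z*exp(y*z) + 5*exp(y), 3*y*exp(y*z) - 3*exp(x + z))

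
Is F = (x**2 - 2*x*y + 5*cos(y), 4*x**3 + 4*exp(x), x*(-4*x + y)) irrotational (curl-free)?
No, ∇×F = (x, 8*x - y, 12*x**2 + 2*x + 4*exp(x) + 5*sin(y))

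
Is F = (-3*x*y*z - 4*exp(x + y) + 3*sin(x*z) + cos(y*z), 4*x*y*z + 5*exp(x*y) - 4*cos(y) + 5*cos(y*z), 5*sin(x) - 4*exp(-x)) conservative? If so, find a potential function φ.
No, ∇×F = (y*(-4*x + 5*sin(y*z)), -3*x*y + 3*x*cos(x*z) - y*sin(y*z) - 5*cos(x) - 4*exp(-x), 3*x*z + 4*y*z + 5*y*exp(x*y) + z*sin(y*z) + 4*exp(x + y)) ≠ 0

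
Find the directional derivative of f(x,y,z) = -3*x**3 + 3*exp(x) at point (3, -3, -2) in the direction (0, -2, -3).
0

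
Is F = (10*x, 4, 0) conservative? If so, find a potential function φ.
Yes, F is conservative. φ = 5*x**2 + 4*y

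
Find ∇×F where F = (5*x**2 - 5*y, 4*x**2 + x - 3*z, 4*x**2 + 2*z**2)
(3, -8*x, 8*x + 6)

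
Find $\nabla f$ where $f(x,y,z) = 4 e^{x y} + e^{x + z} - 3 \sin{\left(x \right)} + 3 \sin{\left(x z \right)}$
(4*y*exp(x*y) + 3*z*cos(x*z) + exp(x + z) - 3*cos(x), 4*x*exp(x*y), 3*x*cos(x*z) + exp(x + z))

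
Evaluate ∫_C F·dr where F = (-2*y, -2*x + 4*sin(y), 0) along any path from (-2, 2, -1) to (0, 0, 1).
-12 + 4*cos(2)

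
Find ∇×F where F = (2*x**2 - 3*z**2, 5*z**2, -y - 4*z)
(-10*z - 1, -6*z, 0)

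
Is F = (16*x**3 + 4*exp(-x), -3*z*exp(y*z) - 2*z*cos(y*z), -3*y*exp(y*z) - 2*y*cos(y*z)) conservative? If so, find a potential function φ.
Yes, F is conservative. φ = 4*x**4 - 3*exp(y*z) - 2*sin(y*z) - 4*exp(-x)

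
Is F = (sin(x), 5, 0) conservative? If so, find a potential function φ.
Yes, F is conservative. φ = 5*y - cos(x)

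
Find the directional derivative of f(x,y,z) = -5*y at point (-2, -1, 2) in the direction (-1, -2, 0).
2*sqrt(5)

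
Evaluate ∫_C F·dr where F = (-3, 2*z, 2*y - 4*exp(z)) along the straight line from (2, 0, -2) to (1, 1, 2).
7 - 8*sinh(2)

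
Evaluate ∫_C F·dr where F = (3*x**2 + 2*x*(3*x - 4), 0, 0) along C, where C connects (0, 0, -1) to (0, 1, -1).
0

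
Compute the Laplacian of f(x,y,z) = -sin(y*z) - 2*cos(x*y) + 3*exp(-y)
2*x**2*cos(x*y) + y**2*sin(y*z) + 2*y**2*cos(x*y) + z**2*sin(y*z) + 3*exp(-y)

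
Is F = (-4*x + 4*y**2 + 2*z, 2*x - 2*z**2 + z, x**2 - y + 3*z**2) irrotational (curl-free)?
No, ∇×F = (4*z - 2, 2 - 2*x, 2 - 8*y)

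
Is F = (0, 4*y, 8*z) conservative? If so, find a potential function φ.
Yes, F is conservative. φ = 2*y**2 + 4*z**2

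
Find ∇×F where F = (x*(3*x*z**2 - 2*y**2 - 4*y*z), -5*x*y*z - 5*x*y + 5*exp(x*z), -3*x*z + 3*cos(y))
(5*x*y - 5*x*exp(x*z) - 3*sin(y), 2*x*(3*x*z - 2*y) + 3*z, 4*x*(y + z) - 5*y*z - 5*y + 5*z*exp(x*z))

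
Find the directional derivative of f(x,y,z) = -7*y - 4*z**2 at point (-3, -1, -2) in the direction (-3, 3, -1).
-37*sqrt(19)/19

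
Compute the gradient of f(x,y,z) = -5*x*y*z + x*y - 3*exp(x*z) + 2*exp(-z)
(-5*y*z + y - 3*z*exp(x*z), x*(1 - 5*z), -5*x*y - 3*x*exp(x*z) - 2*exp(-z))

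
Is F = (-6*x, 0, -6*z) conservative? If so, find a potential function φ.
Yes, F is conservative. φ = -3*x**2 - 3*z**2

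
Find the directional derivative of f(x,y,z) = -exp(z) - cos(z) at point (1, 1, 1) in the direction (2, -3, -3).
3*sqrt(22)*(E - sin(1))/22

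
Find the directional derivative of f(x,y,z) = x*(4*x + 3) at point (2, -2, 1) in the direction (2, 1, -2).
38/3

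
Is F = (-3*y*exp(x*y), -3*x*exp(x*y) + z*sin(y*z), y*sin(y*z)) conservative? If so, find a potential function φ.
Yes, F is conservative. φ = -3*exp(x*y) - cos(y*z)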